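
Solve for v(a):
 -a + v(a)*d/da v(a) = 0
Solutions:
 v(a) = -sqrt(C1 + a^2)
 v(a) = sqrt(C1 + a^2)


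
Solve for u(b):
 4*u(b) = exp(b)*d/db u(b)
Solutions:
 u(b) = C1*exp(-4*exp(-b))


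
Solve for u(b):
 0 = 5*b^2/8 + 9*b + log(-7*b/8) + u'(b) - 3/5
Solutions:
 u(b) = C1 - 5*b^3/24 - 9*b^2/2 - b*log(-b) + b*(-log(7) + 8/5 + 3*log(2))


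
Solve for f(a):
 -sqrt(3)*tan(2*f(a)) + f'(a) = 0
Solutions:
 f(a) = -asin(C1*exp(2*sqrt(3)*a))/2 + pi/2
 f(a) = asin(C1*exp(2*sqrt(3)*a))/2


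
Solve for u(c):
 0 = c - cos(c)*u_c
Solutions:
 u(c) = C1 + Integral(c/cos(c), c)


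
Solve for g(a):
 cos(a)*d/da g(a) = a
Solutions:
 g(a) = C1 + Integral(a/cos(a), a)


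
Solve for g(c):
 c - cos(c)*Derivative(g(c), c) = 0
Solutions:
 g(c) = C1 + Integral(c/cos(c), c)


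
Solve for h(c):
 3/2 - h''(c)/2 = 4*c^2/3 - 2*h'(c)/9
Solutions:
 h(c) = C1 + C2*exp(4*c/9) + 2*c^3 + 27*c^2/2 + 54*c


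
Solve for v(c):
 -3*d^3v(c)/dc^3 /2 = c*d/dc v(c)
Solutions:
 v(c) = C1 + Integral(C2*airyai(-2^(1/3)*3^(2/3)*c/3) + C3*airybi(-2^(1/3)*3^(2/3)*c/3), c)


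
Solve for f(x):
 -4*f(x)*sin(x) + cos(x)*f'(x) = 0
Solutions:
 f(x) = C1/cos(x)^4


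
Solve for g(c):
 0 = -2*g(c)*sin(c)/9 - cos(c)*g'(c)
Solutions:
 g(c) = C1*cos(c)^(2/9)


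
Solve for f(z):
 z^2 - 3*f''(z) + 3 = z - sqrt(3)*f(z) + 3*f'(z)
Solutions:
 f(z) = C1*exp(z*(-3 + sqrt(3)*sqrt(3 + 4*sqrt(3)))/6) + C2*exp(-z*(3 + sqrt(3)*sqrt(3 + 4*sqrt(3)))/6) - sqrt(3)*z^2/3 - 2*z + sqrt(3)*z/3 - 3*sqrt(3) - 1


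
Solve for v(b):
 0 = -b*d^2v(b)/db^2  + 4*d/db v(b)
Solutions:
 v(b) = C1 + C2*b^5


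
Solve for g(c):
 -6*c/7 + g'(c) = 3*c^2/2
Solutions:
 g(c) = C1 + c^3/2 + 3*c^2/7


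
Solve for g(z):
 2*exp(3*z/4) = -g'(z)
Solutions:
 g(z) = C1 - 8*exp(3*z/4)/3


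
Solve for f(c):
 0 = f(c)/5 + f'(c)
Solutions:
 f(c) = C1*exp(-c/5)


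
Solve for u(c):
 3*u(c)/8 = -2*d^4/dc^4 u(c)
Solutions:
 u(c) = (C1*sin(sqrt(2)*3^(1/4)*c/4) + C2*cos(sqrt(2)*3^(1/4)*c/4))*exp(-sqrt(2)*3^(1/4)*c/4) + (C3*sin(sqrt(2)*3^(1/4)*c/4) + C4*cos(sqrt(2)*3^(1/4)*c/4))*exp(sqrt(2)*3^(1/4)*c/4)


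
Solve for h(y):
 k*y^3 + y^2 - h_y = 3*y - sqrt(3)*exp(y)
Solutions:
 h(y) = C1 + k*y^4/4 + y^3/3 - 3*y^2/2 + sqrt(3)*exp(y)


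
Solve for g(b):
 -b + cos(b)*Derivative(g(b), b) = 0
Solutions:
 g(b) = C1 + Integral(b/cos(b), b)


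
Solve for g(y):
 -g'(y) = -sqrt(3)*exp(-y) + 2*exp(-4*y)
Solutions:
 g(y) = C1 - sqrt(3)*exp(-y) + exp(-4*y)/2


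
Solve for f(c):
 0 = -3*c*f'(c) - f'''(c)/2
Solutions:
 f(c) = C1 + Integral(C2*airyai(-6^(1/3)*c) + C3*airybi(-6^(1/3)*c), c)


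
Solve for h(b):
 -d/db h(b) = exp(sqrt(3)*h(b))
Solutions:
 h(b) = sqrt(3)*(2*log(1/(C1 + b)) - log(3))/6


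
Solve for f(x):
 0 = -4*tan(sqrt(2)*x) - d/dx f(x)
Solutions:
 f(x) = C1 + 2*sqrt(2)*log(cos(sqrt(2)*x))


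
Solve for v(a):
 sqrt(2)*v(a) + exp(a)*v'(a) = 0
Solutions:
 v(a) = C1*exp(sqrt(2)*exp(-a))


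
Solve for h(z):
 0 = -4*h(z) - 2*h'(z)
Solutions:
 h(z) = C1*exp(-2*z)


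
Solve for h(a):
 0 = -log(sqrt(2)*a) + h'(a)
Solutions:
 h(a) = C1 + a*log(a) - a + a*log(2)/2


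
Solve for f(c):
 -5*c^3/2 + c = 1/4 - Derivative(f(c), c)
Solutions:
 f(c) = C1 + 5*c^4/8 - c^2/2 + c/4


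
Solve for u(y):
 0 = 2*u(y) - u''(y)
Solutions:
 u(y) = C1*exp(-sqrt(2)*y) + C2*exp(sqrt(2)*y)


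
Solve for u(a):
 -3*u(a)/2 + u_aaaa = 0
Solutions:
 u(a) = C1*exp(-2^(3/4)*3^(1/4)*a/2) + C2*exp(2^(3/4)*3^(1/4)*a/2) + C3*sin(2^(3/4)*3^(1/4)*a/2) + C4*cos(2^(3/4)*3^(1/4)*a/2)


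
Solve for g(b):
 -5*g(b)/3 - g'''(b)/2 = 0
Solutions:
 g(b) = C3*exp(-10^(1/3)*3^(2/3)*b/3) + (C1*sin(10^(1/3)*3^(1/6)*b/2) + C2*cos(10^(1/3)*3^(1/6)*b/2))*exp(10^(1/3)*3^(2/3)*b/6)


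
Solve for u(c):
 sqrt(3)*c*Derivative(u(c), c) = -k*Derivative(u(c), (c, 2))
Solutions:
 u(c) = C1 + C2*sqrt(k)*erf(sqrt(2)*3^(1/4)*c*sqrt(1/k)/2)


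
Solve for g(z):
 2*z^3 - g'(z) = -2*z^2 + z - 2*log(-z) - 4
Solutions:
 g(z) = C1 + z^4/2 + 2*z^3/3 - z^2/2 + 2*z*log(-z) + 2*z


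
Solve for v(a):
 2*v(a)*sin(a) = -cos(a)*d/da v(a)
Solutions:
 v(a) = C1*cos(a)^2


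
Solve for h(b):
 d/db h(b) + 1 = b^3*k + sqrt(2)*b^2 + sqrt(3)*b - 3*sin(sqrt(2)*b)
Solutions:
 h(b) = C1 + b^4*k/4 + sqrt(2)*b^3/3 + sqrt(3)*b^2/2 - b + 3*sqrt(2)*cos(sqrt(2)*b)/2


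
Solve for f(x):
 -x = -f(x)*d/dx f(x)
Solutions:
 f(x) = -sqrt(C1 + x^2)
 f(x) = sqrt(C1 + x^2)


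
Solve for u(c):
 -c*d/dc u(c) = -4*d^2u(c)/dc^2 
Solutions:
 u(c) = C1 + C2*erfi(sqrt(2)*c/4)


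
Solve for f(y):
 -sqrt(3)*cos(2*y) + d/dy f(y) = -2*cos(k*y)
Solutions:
 f(y) = C1 + sqrt(3)*sin(2*y)/2 - 2*sin(k*y)/k


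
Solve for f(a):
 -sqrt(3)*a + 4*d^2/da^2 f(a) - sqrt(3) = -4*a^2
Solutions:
 f(a) = C1 + C2*a - a^4/12 + sqrt(3)*a^3/24 + sqrt(3)*a^2/8


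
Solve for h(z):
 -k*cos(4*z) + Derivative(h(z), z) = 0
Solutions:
 h(z) = C1 + k*sin(4*z)/4


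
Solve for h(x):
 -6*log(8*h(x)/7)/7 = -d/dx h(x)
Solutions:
 -7*Integral(1/(log(_y) - log(7) + 3*log(2)), (_y, h(x)))/6 = C1 - x


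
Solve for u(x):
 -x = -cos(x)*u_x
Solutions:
 u(x) = C1 + Integral(x/cos(x), x)


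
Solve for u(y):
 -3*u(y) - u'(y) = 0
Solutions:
 u(y) = C1*exp(-3*y)


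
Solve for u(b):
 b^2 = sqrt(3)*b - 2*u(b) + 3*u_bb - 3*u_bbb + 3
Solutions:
 u(b) = C1*exp(b*((3*sqrt(7) + 8)^(-1/3) + 2 + (3*sqrt(7) + 8)^(1/3))/6)*sin(sqrt(3)*b*(-(3*sqrt(7) + 8)^(1/3) + (3*sqrt(7) + 8)^(-1/3))/6) + C2*exp(b*((3*sqrt(7) + 8)^(-1/3) + 2 + (3*sqrt(7) + 8)^(1/3))/6)*cos(sqrt(3)*b*(-(3*sqrt(7) + 8)^(1/3) + (3*sqrt(7) + 8)^(-1/3))/6) + C3*exp(b*(-(3*sqrt(7) + 8)^(1/3) - 1/(3*sqrt(7) + 8)^(1/3) + 1)/3) - b^2/2 + sqrt(3)*b/2


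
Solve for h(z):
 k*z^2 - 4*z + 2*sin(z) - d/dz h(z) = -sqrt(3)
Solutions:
 h(z) = C1 + k*z^3/3 - 2*z^2 + sqrt(3)*z - 2*cos(z)


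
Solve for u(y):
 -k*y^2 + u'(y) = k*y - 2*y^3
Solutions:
 u(y) = C1 + k*y^3/3 + k*y^2/2 - y^4/2


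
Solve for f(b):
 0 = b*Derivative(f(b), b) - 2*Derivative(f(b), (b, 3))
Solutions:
 f(b) = C1 + Integral(C2*airyai(2^(2/3)*b/2) + C3*airybi(2^(2/3)*b/2), b)


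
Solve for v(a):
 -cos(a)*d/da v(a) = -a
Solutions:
 v(a) = C1 + Integral(a/cos(a), a)


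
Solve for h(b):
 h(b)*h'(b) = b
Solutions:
 h(b) = -sqrt(C1 + b^2)
 h(b) = sqrt(C1 + b^2)


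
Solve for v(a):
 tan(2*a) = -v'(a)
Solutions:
 v(a) = C1 + log(cos(2*a))/2


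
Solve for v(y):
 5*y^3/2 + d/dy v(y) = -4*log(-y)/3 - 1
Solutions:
 v(y) = C1 - 5*y^4/8 - 4*y*log(-y)/3 + y/3


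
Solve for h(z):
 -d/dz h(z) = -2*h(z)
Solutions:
 h(z) = C1*exp(2*z)


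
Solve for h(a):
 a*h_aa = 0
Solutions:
 h(a) = C1 + C2*a


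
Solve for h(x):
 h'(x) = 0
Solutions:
 h(x) = C1


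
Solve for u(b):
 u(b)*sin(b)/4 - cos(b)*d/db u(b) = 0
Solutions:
 u(b) = C1/cos(b)^(1/4)


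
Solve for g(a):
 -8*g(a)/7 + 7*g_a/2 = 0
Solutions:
 g(a) = C1*exp(16*a/49)


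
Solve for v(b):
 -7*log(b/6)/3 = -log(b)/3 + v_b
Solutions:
 v(b) = C1 - 2*b*log(b) + 2*b + 7*b*log(6)/3


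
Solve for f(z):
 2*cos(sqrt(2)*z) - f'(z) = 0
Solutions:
 f(z) = C1 + sqrt(2)*sin(sqrt(2)*z)


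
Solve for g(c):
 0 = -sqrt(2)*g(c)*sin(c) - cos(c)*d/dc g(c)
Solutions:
 g(c) = C1*cos(c)^(sqrt(2))


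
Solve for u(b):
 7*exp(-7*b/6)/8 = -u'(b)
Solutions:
 u(b) = C1 + 3*exp(-7*b/6)/4


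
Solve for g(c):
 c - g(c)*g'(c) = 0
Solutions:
 g(c) = -sqrt(C1 + c^2)
 g(c) = sqrt(C1 + c^2)


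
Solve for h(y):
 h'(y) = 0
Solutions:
 h(y) = C1


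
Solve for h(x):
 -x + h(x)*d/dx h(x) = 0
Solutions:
 h(x) = -sqrt(C1 + x^2)
 h(x) = sqrt(C1 + x^2)


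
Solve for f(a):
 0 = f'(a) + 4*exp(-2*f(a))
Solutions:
 f(a) = log(-sqrt(C1 - 8*a))
 f(a) = log(C1 - 8*a)/2


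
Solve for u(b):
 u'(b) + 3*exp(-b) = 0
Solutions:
 u(b) = C1 + 3*exp(-b)


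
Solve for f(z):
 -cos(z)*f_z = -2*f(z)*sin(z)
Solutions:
 f(z) = C1/cos(z)^2


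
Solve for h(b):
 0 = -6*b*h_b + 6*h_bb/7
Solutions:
 h(b) = C1 + C2*erfi(sqrt(14)*b/2)


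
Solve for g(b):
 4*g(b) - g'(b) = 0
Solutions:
 g(b) = C1*exp(4*b)


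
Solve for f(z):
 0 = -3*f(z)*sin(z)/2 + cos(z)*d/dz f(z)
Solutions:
 f(z) = C1/cos(z)^(3/2)


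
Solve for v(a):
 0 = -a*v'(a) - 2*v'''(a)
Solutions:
 v(a) = C1 + Integral(C2*airyai(-2^(2/3)*a/2) + C3*airybi(-2^(2/3)*a/2), a)


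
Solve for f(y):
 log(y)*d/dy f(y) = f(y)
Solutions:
 f(y) = C1*exp(li(y))


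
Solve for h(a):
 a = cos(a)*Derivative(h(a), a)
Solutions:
 h(a) = C1 + Integral(a/cos(a), a)


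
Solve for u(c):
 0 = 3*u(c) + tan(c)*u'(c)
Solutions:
 u(c) = C1/sin(c)^3


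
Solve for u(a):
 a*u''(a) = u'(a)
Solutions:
 u(a) = C1 + C2*a^2


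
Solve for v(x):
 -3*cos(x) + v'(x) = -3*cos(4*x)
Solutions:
 v(x) = C1 + 3*sin(x) - 3*sin(4*x)/4


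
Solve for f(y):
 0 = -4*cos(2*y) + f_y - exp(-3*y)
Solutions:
 f(y) = C1 + 2*sin(2*y) - exp(-3*y)/3


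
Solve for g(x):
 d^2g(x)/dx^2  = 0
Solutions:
 g(x) = C1 + C2*x


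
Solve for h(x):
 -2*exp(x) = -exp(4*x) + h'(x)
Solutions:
 h(x) = C1 + exp(4*x)/4 - 2*exp(x)


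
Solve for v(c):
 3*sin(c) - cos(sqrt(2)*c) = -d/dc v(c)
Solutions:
 v(c) = C1 + sqrt(2)*sin(sqrt(2)*c)/2 + 3*cos(c)


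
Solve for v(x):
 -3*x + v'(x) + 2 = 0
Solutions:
 v(x) = C1 + 3*x^2/2 - 2*x


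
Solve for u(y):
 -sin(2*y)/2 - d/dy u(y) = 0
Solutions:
 u(y) = C1 + cos(2*y)/4


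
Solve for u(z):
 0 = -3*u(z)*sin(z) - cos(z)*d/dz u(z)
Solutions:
 u(z) = C1*cos(z)^3


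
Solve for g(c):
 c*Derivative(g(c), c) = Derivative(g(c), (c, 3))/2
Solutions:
 g(c) = C1 + Integral(C2*airyai(2^(1/3)*c) + C3*airybi(2^(1/3)*c), c)


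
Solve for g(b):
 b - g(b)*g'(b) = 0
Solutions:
 g(b) = -sqrt(C1 + b^2)
 g(b) = sqrt(C1 + b^2)


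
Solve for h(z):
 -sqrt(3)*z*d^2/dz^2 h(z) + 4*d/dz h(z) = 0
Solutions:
 h(z) = C1 + C2*z^(1 + 4*sqrt(3)/3)


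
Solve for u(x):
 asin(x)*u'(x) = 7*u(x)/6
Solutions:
 u(x) = C1*exp(7*Integral(1/asin(x), x)/6)


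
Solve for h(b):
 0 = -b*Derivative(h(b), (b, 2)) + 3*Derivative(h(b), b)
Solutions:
 h(b) = C1 + C2*b^4


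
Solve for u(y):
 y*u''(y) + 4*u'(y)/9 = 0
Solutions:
 u(y) = C1 + C2*y^(5/9)


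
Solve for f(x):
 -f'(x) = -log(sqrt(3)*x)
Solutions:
 f(x) = C1 + x*log(x) - x + x*log(3)/2


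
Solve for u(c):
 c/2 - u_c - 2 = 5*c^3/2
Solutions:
 u(c) = C1 - 5*c^4/8 + c^2/4 - 2*c


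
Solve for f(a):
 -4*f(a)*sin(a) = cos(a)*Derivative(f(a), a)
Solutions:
 f(a) = C1*cos(a)^4


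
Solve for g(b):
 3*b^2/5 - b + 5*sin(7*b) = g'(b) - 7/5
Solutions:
 g(b) = C1 + b^3/5 - b^2/2 + 7*b/5 - 5*cos(7*b)/7


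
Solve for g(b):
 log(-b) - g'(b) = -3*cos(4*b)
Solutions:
 g(b) = C1 + b*log(-b) - b + 3*sin(4*b)/4


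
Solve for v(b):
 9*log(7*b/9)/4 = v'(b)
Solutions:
 v(b) = C1 + 9*b*log(b)/4 - 9*b*log(3)/2 - 9*b/4 + 9*b*log(7)/4


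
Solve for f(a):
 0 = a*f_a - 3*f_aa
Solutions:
 f(a) = C1 + C2*erfi(sqrt(6)*a/6)


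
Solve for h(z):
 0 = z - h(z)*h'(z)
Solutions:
 h(z) = -sqrt(C1 + z^2)
 h(z) = sqrt(C1 + z^2)


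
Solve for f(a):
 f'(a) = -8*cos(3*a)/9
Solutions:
 f(a) = C1 - 8*sin(3*a)/27


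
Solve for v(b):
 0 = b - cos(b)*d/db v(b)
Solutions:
 v(b) = C1 + Integral(b/cos(b), b)


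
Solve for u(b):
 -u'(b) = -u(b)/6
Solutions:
 u(b) = C1*exp(b/6)


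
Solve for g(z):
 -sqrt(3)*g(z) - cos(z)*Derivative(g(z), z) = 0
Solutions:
 g(z) = C1*(sin(z) - 1)^(sqrt(3)/2)/(sin(z) + 1)^(sqrt(3)/2)


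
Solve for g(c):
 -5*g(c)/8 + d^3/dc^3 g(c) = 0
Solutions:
 g(c) = C3*exp(5^(1/3)*c/2) + (C1*sin(sqrt(3)*5^(1/3)*c/4) + C2*cos(sqrt(3)*5^(1/3)*c/4))*exp(-5^(1/3)*c/4)


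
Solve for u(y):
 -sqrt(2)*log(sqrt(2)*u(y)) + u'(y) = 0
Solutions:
 -sqrt(2)*Integral(1/(2*log(_y) + log(2)), (_y, u(y))) = C1 - y


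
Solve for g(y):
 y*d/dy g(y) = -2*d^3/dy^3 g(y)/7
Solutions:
 g(y) = C1 + Integral(C2*airyai(-2^(2/3)*7^(1/3)*y/2) + C3*airybi(-2^(2/3)*7^(1/3)*y/2), y)


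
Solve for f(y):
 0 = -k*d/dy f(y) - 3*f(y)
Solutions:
 f(y) = C1*exp(-3*y/k)


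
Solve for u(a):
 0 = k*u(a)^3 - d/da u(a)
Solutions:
 u(a) = -sqrt(2)*sqrt(-1/(C1 + a*k))/2
 u(a) = sqrt(2)*sqrt(-1/(C1 + a*k))/2


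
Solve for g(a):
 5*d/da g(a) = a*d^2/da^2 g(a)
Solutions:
 g(a) = C1 + C2*a^6


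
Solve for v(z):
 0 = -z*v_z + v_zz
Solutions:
 v(z) = C1 + C2*erfi(sqrt(2)*z/2)


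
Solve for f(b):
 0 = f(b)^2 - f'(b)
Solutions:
 f(b) = -1/(C1 + b)


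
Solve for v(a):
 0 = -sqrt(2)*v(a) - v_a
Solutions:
 v(a) = C1*exp(-sqrt(2)*a)


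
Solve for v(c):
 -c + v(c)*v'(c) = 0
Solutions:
 v(c) = -sqrt(C1 + c^2)
 v(c) = sqrt(C1 + c^2)


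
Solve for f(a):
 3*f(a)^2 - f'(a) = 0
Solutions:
 f(a) = -1/(C1 + 3*a)


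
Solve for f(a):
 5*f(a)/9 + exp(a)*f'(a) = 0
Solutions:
 f(a) = C1*exp(5*exp(-a)/9)


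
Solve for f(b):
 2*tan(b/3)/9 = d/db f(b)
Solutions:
 f(b) = C1 - 2*log(cos(b/3))/3


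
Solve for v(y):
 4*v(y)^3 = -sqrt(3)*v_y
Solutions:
 v(y) = -sqrt(6)*sqrt(-1/(C1 - 4*sqrt(3)*y))/2
 v(y) = sqrt(6)*sqrt(-1/(C1 - 4*sqrt(3)*y))/2


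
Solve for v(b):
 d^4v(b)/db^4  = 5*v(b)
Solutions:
 v(b) = C1*exp(-5^(1/4)*b) + C2*exp(5^(1/4)*b) + C3*sin(5^(1/4)*b) + C4*cos(5^(1/4)*b)


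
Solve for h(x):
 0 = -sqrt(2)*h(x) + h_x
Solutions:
 h(x) = C1*exp(sqrt(2)*x)


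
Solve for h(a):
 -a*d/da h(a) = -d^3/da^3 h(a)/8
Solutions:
 h(a) = C1 + Integral(C2*airyai(2*a) + C3*airybi(2*a), a)


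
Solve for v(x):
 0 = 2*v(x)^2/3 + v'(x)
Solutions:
 v(x) = 3/(C1 + 2*x)


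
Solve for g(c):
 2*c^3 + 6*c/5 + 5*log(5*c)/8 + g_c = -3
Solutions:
 g(c) = C1 - c^4/2 - 3*c^2/5 - 5*c*log(c)/8 - 19*c/8 - 5*c*log(5)/8


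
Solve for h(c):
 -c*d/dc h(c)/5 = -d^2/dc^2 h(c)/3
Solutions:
 h(c) = C1 + C2*erfi(sqrt(30)*c/10)


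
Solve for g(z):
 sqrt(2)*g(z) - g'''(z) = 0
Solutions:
 g(z) = C3*exp(2^(1/6)*z) + (C1*sin(2^(1/6)*sqrt(3)*z/2) + C2*cos(2^(1/6)*sqrt(3)*z/2))*exp(-2^(1/6)*z/2)


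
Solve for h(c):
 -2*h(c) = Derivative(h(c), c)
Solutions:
 h(c) = C1*exp(-2*c)


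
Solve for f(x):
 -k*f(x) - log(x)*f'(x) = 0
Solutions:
 f(x) = C1*exp(-k*li(x))


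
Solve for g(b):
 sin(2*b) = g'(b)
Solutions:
 g(b) = C1 - cos(2*b)/2


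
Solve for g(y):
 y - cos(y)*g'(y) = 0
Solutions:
 g(y) = C1 + Integral(y/cos(y), y)


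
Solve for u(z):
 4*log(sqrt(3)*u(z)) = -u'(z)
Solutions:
 Integral(1/(2*log(_y) + log(3)), (_y, u(z)))/2 = C1 - z


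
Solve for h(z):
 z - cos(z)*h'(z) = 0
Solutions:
 h(z) = C1 + Integral(z/cos(z), z)


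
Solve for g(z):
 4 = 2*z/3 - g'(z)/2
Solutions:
 g(z) = C1 + 2*z^2/3 - 8*z


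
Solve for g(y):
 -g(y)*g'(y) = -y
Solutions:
 g(y) = -sqrt(C1 + y^2)
 g(y) = sqrt(C1 + y^2)


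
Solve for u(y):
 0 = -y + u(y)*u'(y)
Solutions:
 u(y) = -sqrt(C1 + y^2)
 u(y) = sqrt(C1 + y^2)


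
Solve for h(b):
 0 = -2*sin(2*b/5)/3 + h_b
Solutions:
 h(b) = C1 - 5*cos(2*b/5)/3


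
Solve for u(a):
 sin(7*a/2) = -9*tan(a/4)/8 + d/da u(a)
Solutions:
 u(a) = C1 - 9*log(cos(a/4))/2 - 2*cos(7*a/2)/7


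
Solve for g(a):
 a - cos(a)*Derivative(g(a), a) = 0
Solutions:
 g(a) = C1 + Integral(a/cos(a), a)


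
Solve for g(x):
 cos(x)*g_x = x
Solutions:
 g(x) = C1 + Integral(x/cos(x), x)


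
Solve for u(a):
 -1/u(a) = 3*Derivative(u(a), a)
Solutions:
 u(a) = -sqrt(C1 - 6*a)/3
 u(a) = sqrt(C1 - 6*a)/3


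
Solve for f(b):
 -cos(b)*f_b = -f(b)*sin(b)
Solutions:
 f(b) = C1/cos(b)


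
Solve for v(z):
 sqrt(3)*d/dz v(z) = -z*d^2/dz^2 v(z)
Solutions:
 v(z) = C1 + C2*z^(1 - sqrt(3))


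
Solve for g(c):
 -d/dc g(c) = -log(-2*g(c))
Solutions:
 -Integral(1/(log(-_y) + log(2)), (_y, g(c))) = C1 - c


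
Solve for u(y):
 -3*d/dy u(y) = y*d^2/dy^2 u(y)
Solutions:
 u(y) = C1 + C2/y^2


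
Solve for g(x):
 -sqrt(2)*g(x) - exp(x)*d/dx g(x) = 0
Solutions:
 g(x) = C1*exp(sqrt(2)*exp(-x))


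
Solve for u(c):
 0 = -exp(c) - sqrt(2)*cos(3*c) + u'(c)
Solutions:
 u(c) = C1 + exp(c) + sqrt(2)*sin(3*c)/3


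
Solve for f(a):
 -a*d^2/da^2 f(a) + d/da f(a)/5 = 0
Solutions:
 f(a) = C1 + C2*a^(6/5)


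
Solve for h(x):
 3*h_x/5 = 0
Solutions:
 h(x) = C1


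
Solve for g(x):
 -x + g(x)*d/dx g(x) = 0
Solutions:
 g(x) = -sqrt(C1 + x^2)
 g(x) = sqrt(C1 + x^2)


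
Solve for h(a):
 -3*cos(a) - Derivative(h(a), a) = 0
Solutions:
 h(a) = C1 - 3*sin(a)


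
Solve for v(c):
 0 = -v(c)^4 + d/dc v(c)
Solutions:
 v(c) = (-1/(C1 + 3*c))^(1/3)
 v(c) = (-1/(C1 + c))^(1/3)*(-3^(2/3) - 3*3^(1/6)*I)/6
 v(c) = (-1/(C1 + c))^(1/3)*(-3^(2/3) + 3*3^(1/6)*I)/6


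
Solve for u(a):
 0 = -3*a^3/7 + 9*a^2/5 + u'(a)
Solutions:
 u(a) = C1 + 3*a^4/28 - 3*a^3/5


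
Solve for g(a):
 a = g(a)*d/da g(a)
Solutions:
 g(a) = -sqrt(C1 + a^2)
 g(a) = sqrt(C1 + a^2)


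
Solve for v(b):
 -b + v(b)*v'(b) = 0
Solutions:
 v(b) = -sqrt(C1 + b^2)
 v(b) = sqrt(C1 + b^2)


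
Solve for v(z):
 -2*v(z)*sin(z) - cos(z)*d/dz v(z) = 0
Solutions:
 v(z) = C1*cos(z)^2


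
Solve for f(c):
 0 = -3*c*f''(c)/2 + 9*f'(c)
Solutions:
 f(c) = C1 + C2*c^7


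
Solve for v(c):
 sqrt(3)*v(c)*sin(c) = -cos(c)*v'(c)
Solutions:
 v(c) = C1*cos(c)^(sqrt(3))


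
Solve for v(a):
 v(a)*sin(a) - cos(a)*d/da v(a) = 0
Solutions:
 v(a) = C1/cos(a)


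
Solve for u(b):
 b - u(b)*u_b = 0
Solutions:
 u(b) = -sqrt(C1 + b^2)
 u(b) = sqrt(C1 + b^2)


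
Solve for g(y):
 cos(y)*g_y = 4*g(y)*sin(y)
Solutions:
 g(y) = C1/cos(y)^4


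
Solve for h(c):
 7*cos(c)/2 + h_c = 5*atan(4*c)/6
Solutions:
 h(c) = C1 + 5*c*atan(4*c)/6 - 5*log(16*c^2 + 1)/48 - 7*sin(c)/2


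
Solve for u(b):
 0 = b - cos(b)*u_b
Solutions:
 u(b) = C1 + Integral(b/cos(b), b)


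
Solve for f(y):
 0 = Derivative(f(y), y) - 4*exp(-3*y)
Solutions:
 f(y) = C1 - 4*exp(-3*y)/3


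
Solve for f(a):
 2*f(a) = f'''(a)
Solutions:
 f(a) = C3*exp(2^(1/3)*a) + (C1*sin(2^(1/3)*sqrt(3)*a/2) + C2*cos(2^(1/3)*sqrt(3)*a/2))*exp(-2^(1/3)*a/2)


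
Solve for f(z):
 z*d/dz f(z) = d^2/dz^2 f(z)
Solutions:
 f(z) = C1 + C2*erfi(sqrt(2)*z/2)


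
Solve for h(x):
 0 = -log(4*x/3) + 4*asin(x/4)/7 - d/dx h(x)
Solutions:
 h(x) = C1 - x*log(x) + 4*x*asin(x/4)/7 - 2*x*log(2) + x + x*log(3) + 4*sqrt(16 - x^2)/7


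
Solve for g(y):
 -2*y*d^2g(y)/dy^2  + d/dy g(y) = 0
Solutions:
 g(y) = C1 + C2*y^(3/2)


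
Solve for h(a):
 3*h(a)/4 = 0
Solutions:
 h(a) = 0


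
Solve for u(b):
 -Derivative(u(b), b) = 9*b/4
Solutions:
 u(b) = C1 - 9*b^2/8


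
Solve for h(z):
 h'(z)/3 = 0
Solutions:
 h(z) = C1


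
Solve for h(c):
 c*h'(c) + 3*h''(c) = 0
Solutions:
 h(c) = C1 + C2*erf(sqrt(6)*c/6)


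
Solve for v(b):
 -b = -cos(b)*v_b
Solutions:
 v(b) = C1 + Integral(b/cos(b), b)


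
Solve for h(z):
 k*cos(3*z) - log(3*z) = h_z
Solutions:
 h(z) = C1 + k*sin(3*z)/3 - z*log(z) - z*log(3) + z


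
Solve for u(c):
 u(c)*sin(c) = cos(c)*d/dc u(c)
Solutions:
 u(c) = C1/cos(c)


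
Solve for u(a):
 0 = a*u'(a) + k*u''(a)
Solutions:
 u(a) = C1 + C2*sqrt(k)*erf(sqrt(2)*a*sqrt(1/k)/2)


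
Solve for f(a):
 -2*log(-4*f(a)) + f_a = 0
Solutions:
 -Integral(1/(log(-_y) + 2*log(2)), (_y, f(a)))/2 = C1 - a


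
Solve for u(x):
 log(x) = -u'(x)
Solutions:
 u(x) = C1 - x*log(x) + x


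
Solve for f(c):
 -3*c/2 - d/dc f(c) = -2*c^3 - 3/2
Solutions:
 f(c) = C1 + c^4/2 - 3*c^2/4 + 3*c/2


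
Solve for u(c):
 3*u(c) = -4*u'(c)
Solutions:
 u(c) = C1*exp(-3*c/4)


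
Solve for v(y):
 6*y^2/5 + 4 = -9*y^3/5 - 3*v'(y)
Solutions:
 v(y) = C1 - 3*y^4/20 - 2*y^3/15 - 4*y/3


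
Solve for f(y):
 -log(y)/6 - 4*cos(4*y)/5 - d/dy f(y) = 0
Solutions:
 f(y) = C1 - y*log(y)/6 + y/6 - sin(4*y)/5


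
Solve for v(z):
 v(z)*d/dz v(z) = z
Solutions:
 v(z) = -sqrt(C1 + z^2)
 v(z) = sqrt(C1 + z^2)


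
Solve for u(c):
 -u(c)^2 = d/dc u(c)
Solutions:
 u(c) = 1/(C1 + c)


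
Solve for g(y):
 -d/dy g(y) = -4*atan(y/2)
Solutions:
 g(y) = C1 + 4*y*atan(y/2) - 4*log(y^2 + 4)


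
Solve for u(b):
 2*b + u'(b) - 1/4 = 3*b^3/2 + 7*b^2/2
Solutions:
 u(b) = C1 + 3*b^4/8 + 7*b^3/6 - b^2 + b/4


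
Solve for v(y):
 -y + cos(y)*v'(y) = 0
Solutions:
 v(y) = C1 + Integral(y/cos(y), y)


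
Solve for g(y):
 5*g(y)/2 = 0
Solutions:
 g(y) = 0


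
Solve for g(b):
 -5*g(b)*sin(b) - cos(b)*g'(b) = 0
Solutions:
 g(b) = C1*cos(b)^5


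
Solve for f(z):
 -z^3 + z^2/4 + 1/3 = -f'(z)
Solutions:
 f(z) = C1 + z^4/4 - z^3/12 - z/3


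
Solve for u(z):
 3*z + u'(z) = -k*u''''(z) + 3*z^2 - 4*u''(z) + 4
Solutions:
 u(z) = C1 + C2*exp(2^(1/3)*z*(6^(1/3)*(sqrt(3)*sqrt((27 + 256/k)/k^2) + 9/k)^(1/3)/12 - 2^(1/3)*3^(5/6)*I*(sqrt(3)*sqrt((27 + 256/k)/k^2) + 9/k)^(1/3)/12 + 8/(k*(-3^(1/3) + 3^(5/6)*I)*(sqrt(3)*sqrt((27 + 256/k)/k^2) + 9/k)^(1/3)))) + C3*exp(2^(1/3)*z*(6^(1/3)*(sqrt(3)*sqrt((27 + 256/k)/k^2) + 9/k)^(1/3)/12 + 2^(1/3)*3^(5/6)*I*(sqrt(3)*sqrt((27 + 256/k)/k^2) + 9/k)^(1/3)/12 - 8/(k*(3^(1/3) + 3^(5/6)*I)*(sqrt(3)*sqrt((27 + 256/k)/k^2) + 9/k)^(1/3)))) + C4*exp(6^(1/3)*z*(-2^(1/3)*(sqrt(3)*sqrt((27 + 256/k)/k^2) + 9/k)^(1/3) + 8*3^(1/3)/(k*(sqrt(3)*sqrt((27 + 256/k)/k^2) + 9/k)^(1/3)))/6) + z^3 - 27*z^2/2 + 112*z


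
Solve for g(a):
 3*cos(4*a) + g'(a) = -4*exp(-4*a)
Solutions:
 g(a) = C1 - 3*sin(4*a)/4 + exp(-4*a)


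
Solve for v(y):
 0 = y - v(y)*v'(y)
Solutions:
 v(y) = -sqrt(C1 + y^2)
 v(y) = sqrt(C1 + y^2)


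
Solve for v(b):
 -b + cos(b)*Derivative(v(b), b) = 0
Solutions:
 v(b) = C1 + Integral(b/cos(b), b)


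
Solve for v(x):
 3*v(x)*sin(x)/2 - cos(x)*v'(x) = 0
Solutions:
 v(x) = C1/cos(x)^(3/2)


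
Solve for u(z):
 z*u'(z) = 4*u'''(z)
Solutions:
 u(z) = C1 + Integral(C2*airyai(2^(1/3)*z/2) + C3*airybi(2^(1/3)*z/2), z)


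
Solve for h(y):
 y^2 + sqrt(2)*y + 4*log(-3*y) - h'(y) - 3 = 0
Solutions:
 h(y) = C1 + y^3/3 + sqrt(2)*y^2/2 + 4*y*log(-y) + y*(-7 + 4*log(3))


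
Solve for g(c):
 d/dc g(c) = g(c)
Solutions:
 g(c) = C1*exp(c)


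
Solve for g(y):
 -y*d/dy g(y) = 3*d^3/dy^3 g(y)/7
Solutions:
 g(y) = C1 + Integral(C2*airyai(-3^(2/3)*7^(1/3)*y/3) + C3*airybi(-3^(2/3)*7^(1/3)*y/3), y)


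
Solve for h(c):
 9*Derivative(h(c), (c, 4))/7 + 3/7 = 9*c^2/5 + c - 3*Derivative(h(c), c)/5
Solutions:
 h(c) = C1 + C4*exp(-15^(2/3)*7^(1/3)*c/15) + c^3 + 5*c^2/6 - 5*c/7 + (C2*sin(3^(1/6)*5^(2/3)*7^(1/3)*c/10) + C3*cos(3^(1/6)*5^(2/3)*7^(1/3)*c/10))*exp(15^(2/3)*7^(1/3)*c/30)


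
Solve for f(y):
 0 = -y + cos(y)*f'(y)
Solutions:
 f(y) = C1 + Integral(y/cos(y), y)


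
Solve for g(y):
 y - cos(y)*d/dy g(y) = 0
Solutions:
 g(y) = C1 + Integral(y/cos(y), y)


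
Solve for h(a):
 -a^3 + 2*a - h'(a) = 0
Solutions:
 h(a) = C1 - a^4/4 + a^2


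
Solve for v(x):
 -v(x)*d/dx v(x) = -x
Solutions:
 v(x) = -sqrt(C1 + x^2)
 v(x) = sqrt(C1 + x^2)


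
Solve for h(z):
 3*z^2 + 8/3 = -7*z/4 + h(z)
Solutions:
 h(z) = 3*z^2 + 7*z/4 + 8/3


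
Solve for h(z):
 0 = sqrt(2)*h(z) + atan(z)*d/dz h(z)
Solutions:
 h(z) = C1*exp(-sqrt(2)*Integral(1/atan(z), z))


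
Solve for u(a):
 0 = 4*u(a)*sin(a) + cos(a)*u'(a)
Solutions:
 u(a) = C1*cos(a)^4


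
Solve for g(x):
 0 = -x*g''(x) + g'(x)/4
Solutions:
 g(x) = C1 + C2*x^(5/4)


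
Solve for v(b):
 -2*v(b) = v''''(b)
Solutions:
 v(b) = (C1*sin(2^(3/4)*b/2) + C2*cos(2^(3/4)*b/2))*exp(-2^(3/4)*b/2) + (C3*sin(2^(3/4)*b/2) + C4*cos(2^(3/4)*b/2))*exp(2^(3/4)*b/2)


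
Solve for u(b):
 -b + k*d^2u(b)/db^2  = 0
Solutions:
 u(b) = C1 + C2*b + b^3/(6*k)


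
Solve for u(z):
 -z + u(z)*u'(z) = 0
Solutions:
 u(z) = -sqrt(C1 + z^2)
 u(z) = sqrt(C1 + z^2)


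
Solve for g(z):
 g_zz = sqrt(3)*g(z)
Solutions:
 g(z) = C1*exp(-3^(1/4)*z) + C2*exp(3^(1/4)*z)


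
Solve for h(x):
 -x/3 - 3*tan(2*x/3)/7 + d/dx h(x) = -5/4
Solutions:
 h(x) = C1 + x^2/6 - 5*x/4 - 9*log(cos(2*x/3))/14


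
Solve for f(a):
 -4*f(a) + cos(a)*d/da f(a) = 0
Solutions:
 f(a) = C1*(sin(a)^2 + 2*sin(a) + 1)/(sin(a)^2 - 2*sin(a) + 1)


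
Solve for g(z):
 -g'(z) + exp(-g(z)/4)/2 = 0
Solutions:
 g(z) = 4*log(C1 + z/8)


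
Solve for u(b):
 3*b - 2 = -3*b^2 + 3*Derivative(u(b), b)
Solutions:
 u(b) = C1 + b^3/3 + b^2/2 - 2*b/3


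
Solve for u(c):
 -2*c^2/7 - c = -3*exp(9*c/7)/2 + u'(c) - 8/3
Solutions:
 u(c) = C1 - 2*c^3/21 - c^2/2 + 8*c/3 + 7*exp(9*c/7)/6


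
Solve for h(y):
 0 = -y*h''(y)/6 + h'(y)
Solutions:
 h(y) = C1 + C2*y^7


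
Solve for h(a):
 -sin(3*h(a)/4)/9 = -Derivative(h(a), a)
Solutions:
 -a/9 + 2*log(cos(3*h(a)/4) - 1)/3 - 2*log(cos(3*h(a)/4) + 1)/3 = C1


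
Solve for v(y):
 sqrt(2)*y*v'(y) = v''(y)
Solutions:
 v(y) = C1 + C2*erfi(2^(3/4)*y/2)


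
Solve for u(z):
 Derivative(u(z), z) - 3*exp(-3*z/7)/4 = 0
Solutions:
 u(z) = C1 - 7*exp(-3*z/7)/4


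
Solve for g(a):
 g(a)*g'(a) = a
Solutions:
 g(a) = -sqrt(C1 + a^2)
 g(a) = sqrt(C1 + a^2)


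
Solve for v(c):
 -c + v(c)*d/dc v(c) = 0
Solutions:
 v(c) = -sqrt(C1 + c^2)
 v(c) = sqrt(C1 + c^2)


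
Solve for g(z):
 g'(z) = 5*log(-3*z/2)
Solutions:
 g(z) = C1 + 5*z*log(-z) + 5*z*(-1 - log(2) + log(3))


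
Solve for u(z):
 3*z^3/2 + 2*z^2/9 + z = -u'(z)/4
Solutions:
 u(z) = C1 - 3*z^4/2 - 8*z^3/27 - 2*z^2


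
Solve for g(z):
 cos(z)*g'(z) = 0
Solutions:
 g(z) = C1


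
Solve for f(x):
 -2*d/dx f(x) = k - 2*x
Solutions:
 f(x) = C1 - k*x/2 + x^2/2


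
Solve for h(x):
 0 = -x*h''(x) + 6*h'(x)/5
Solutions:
 h(x) = C1 + C2*x^(11/5)


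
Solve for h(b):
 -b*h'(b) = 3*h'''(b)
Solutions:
 h(b) = C1 + Integral(C2*airyai(-3^(2/3)*b/3) + C3*airybi(-3^(2/3)*b/3), b)


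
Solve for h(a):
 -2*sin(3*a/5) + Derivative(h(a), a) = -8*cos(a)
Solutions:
 h(a) = C1 - 8*sin(a) - 10*cos(3*a/5)/3


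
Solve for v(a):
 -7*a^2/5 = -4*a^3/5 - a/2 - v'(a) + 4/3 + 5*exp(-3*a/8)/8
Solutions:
 v(a) = C1 - a^4/5 + 7*a^3/15 - a^2/4 + 4*a/3 - 5*exp(-3*a/8)/3


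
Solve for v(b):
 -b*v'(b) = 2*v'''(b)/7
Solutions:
 v(b) = C1 + Integral(C2*airyai(-2^(2/3)*7^(1/3)*b/2) + C3*airybi(-2^(2/3)*7^(1/3)*b/2), b)


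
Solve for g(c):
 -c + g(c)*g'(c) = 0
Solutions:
 g(c) = -sqrt(C1 + c^2)
 g(c) = sqrt(C1 + c^2)


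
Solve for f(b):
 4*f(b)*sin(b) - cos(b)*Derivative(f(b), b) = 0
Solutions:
 f(b) = C1/cos(b)^4


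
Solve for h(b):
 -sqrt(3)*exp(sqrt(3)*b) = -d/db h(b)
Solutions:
 h(b) = C1 + exp(sqrt(3)*b)


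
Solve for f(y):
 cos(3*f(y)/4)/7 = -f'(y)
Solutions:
 y/7 - 2*log(sin(3*f(y)/4) - 1)/3 + 2*log(sin(3*f(y)/4) + 1)/3 = C1


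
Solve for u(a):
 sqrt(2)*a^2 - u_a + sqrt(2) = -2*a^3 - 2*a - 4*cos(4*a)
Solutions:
 u(a) = C1 + a^4/2 + sqrt(2)*a^3/3 + a^2 + sqrt(2)*a + sin(4*a)


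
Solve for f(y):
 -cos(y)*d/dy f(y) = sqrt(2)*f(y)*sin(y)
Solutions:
 f(y) = C1*cos(y)^(sqrt(2))


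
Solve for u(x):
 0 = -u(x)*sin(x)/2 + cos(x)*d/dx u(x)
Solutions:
 u(x) = C1/sqrt(cos(x))


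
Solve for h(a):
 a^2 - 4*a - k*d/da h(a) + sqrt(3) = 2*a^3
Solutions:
 h(a) = C1 - a^4/(2*k) + a^3/(3*k) - 2*a^2/k + sqrt(3)*a/k


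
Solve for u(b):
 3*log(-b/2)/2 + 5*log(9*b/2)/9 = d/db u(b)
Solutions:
 u(b) = C1 + 37*b*log(b)/18 + b*(-37 - 37*log(2) + 20*log(3) + 27*I*pi)/18


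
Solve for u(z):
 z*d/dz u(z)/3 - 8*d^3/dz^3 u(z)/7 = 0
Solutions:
 u(z) = C1 + Integral(C2*airyai(3^(2/3)*7^(1/3)*z/6) + C3*airybi(3^(2/3)*7^(1/3)*z/6), z)


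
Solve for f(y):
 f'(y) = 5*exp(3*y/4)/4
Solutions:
 f(y) = C1 + 5*exp(3*y/4)/3


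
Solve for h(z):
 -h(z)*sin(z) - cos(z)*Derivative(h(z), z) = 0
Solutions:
 h(z) = C1*cos(z)


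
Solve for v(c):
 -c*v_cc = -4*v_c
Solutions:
 v(c) = C1 + C2*c^5


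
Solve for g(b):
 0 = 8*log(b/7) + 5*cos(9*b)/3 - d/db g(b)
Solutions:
 g(b) = C1 + 8*b*log(b) - 8*b*log(7) - 8*b + 5*sin(9*b)/27


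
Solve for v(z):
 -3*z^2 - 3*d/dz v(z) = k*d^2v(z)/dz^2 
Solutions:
 v(z) = C1 + C2*exp(-3*z/k) - 2*k^2*z/9 + k*z^2/3 - z^3/3


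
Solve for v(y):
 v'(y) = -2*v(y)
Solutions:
 v(y) = C1*exp(-2*y)


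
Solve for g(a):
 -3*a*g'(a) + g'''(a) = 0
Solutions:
 g(a) = C1 + Integral(C2*airyai(3^(1/3)*a) + C3*airybi(3^(1/3)*a), a)


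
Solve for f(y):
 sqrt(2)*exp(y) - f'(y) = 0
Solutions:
 f(y) = C1 + sqrt(2)*exp(y)


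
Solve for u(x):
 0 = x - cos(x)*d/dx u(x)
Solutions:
 u(x) = C1 + Integral(x/cos(x), x)


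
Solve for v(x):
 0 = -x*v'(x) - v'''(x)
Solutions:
 v(x) = C1 + Integral(C2*airyai(-x) + C3*airybi(-x), x)


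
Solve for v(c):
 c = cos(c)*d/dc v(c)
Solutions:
 v(c) = C1 + Integral(c/cos(c), c)


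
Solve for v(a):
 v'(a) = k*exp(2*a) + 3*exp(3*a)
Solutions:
 v(a) = C1 + k*exp(2*a)/2 + exp(3*a)


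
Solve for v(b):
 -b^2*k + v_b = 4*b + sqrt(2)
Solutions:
 v(b) = C1 + b^3*k/3 + 2*b^2 + sqrt(2)*b


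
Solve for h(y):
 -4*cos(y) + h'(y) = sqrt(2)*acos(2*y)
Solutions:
 h(y) = C1 + sqrt(2)*(y*acos(2*y) - sqrt(1 - 4*y^2)/2) + 4*sin(y)


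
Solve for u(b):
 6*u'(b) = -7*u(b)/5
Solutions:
 u(b) = C1*exp(-7*b/30)


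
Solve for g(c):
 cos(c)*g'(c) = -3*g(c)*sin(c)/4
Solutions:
 g(c) = C1*cos(c)^(3/4)


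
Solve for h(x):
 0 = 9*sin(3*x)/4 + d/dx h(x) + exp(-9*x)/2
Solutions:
 h(x) = C1 + 3*cos(3*x)/4 + exp(-9*x)/18


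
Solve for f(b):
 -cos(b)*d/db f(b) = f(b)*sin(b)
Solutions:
 f(b) = C1*cos(b)


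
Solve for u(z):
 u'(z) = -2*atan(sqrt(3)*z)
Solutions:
 u(z) = C1 - 2*z*atan(sqrt(3)*z) + sqrt(3)*log(3*z^2 + 1)/3


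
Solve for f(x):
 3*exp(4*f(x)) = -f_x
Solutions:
 f(x) = log(-I*(1/(C1 + 12*x))^(1/4))
 f(x) = log(I*(1/(C1 + 12*x))^(1/4))
 f(x) = log(-(1/(C1 + 12*x))^(1/4))
 f(x) = log(1/(C1 + 12*x))/4


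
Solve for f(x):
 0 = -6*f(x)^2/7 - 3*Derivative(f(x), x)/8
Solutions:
 f(x) = 7/(C1 + 16*x)


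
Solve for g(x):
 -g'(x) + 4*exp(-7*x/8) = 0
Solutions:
 g(x) = C1 - 32*exp(-7*x/8)/7


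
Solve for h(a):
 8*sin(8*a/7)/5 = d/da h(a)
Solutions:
 h(a) = C1 - 7*cos(8*a/7)/5


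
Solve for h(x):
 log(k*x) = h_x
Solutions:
 h(x) = C1 + x*log(k*x) - x


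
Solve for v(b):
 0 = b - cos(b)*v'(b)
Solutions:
 v(b) = C1 + Integral(b/cos(b), b)


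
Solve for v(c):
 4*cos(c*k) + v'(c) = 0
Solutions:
 v(c) = C1 - 4*sin(c*k)/k


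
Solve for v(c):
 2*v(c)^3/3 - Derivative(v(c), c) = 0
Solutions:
 v(c) = -sqrt(6)*sqrt(-1/(C1 + 2*c))/2
 v(c) = sqrt(6)*sqrt(-1/(C1 + 2*c))/2


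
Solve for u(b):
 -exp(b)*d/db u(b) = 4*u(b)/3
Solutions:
 u(b) = C1*exp(4*exp(-b)/3)


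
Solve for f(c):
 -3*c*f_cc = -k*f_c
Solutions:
 f(c) = C1 + c^(re(k)/3 + 1)*(C2*sin(log(c)*Abs(im(k))/3) + C3*cos(log(c)*im(k)/3))


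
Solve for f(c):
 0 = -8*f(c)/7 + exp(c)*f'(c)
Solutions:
 f(c) = C1*exp(-8*exp(-c)/7)


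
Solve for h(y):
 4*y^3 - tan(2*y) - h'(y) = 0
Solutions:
 h(y) = C1 + y^4 + log(cos(2*y))/2


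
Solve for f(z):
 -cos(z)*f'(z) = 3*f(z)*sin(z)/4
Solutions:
 f(z) = C1*cos(z)^(3/4)


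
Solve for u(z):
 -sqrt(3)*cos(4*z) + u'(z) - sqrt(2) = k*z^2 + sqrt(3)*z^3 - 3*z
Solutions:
 u(z) = C1 + k*z^3/3 + sqrt(3)*z^4/4 - 3*z^2/2 + sqrt(2)*z + sqrt(3)*sin(4*z)/4


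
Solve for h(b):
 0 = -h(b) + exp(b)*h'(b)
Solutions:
 h(b) = C1*exp(-exp(-b))


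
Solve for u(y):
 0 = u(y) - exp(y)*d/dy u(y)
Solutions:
 u(y) = C1*exp(-exp(-y))


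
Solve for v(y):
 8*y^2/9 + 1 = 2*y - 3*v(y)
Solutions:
 v(y) = -8*y^2/27 + 2*y/3 - 1/3


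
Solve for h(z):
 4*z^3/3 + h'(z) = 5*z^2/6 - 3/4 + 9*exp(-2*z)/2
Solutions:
 h(z) = C1 - z^4/3 + 5*z^3/18 - 3*z/4 - 9*exp(-2*z)/4


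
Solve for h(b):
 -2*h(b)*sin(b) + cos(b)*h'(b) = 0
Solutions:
 h(b) = C1/cos(b)^2


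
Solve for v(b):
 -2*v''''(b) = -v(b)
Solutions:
 v(b) = C1*exp(-2^(3/4)*b/2) + C2*exp(2^(3/4)*b/2) + C3*sin(2^(3/4)*b/2) + C4*cos(2^(3/4)*b/2)


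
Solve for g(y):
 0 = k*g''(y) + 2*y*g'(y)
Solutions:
 g(y) = C1 + C2*sqrt(k)*erf(y*sqrt(1/k))


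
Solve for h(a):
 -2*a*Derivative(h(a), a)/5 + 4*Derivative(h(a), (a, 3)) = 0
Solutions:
 h(a) = C1 + Integral(C2*airyai(10^(2/3)*a/10) + C3*airybi(10^(2/3)*a/10), a)


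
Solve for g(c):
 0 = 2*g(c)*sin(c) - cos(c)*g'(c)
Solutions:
 g(c) = C1/cos(c)^2


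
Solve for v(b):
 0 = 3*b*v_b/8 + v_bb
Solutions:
 v(b) = C1 + C2*erf(sqrt(3)*b/4)


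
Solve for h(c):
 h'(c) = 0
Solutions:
 h(c) = C1


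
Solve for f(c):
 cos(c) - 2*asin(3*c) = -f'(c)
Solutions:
 f(c) = C1 + 2*c*asin(3*c) + 2*sqrt(1 - 9*c^2)/3 - sin(c)


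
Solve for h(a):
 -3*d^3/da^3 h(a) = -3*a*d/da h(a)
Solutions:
 h(a) = C1 + Integral(C2*airyai(a) + C3*airybi(a), a)


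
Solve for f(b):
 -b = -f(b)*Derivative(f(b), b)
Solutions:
 f(b) = -sqrt(C1 + b^2)
 f(b) = sqrt(C1 + b^2)


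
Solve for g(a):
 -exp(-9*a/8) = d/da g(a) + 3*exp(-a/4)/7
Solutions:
 g(a) = C1 + 12*exp(-a/4)/7 + 8*exp(-9*a/8)/9


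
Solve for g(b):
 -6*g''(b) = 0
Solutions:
 g(b) = C1 + C2*b


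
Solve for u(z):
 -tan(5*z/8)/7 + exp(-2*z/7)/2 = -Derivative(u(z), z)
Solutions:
 u(z) = C1 + 4*log(tan(5*z/8)^2 + 1)/35 + 7*exp(-2*z/7)/4


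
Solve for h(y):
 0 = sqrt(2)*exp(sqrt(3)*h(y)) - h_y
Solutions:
 h(y) = sqrt(3)*(2*log(-1/(C1 + sqrt(2)*y)) - log(3))/6


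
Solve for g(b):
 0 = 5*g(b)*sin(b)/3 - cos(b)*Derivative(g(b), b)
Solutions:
 g(b) = C1/cos(b)^(5/3)


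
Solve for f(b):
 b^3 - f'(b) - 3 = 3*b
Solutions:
 f(b) = C1 + b^4/4 - 3*b^2/2 - 3*b


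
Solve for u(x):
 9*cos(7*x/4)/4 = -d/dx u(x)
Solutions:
 u(x) = C1 - 9*sin(7*x/4)/7


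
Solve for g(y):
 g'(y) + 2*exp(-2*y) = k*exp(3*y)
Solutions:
 g(y) = C1 + k*exp(3*y)/3 + exp(-2*y)


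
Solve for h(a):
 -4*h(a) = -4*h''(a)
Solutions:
 h(a) = C1*exp(-a) + C2*exp(a)


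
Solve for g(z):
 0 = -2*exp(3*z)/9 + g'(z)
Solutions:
 g(z) = C1 + 2*exp(3*z)/27


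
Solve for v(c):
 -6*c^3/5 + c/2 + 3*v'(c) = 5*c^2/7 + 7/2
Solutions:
 v(c) = C1 + c^4/10 + 5*c^3/63 - c^2/12 + 7*c/6


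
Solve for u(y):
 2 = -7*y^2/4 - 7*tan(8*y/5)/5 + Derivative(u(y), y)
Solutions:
 u(y) = C1 + 7*y^3/12 + 2*y - 7*log(cos(8*y/5))/8


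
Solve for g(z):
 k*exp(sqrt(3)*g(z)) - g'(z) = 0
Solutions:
 g(z) = sqrt(3)*(2*log(-1/(C1 + k*z)) - log(3))/6


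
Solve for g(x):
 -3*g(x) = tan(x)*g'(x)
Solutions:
 g(x) = C1/sin(x)^3


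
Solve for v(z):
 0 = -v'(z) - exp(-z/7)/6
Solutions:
 v(z) = C1 + 7*exp(-z/7)/6


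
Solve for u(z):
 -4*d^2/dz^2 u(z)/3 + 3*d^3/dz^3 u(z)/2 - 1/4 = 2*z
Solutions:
 u(z) = C1 + C2*z + C3*exp(8*z/9) - z^3/4 - 15*z^2/16


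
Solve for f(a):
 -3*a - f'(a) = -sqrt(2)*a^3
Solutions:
 f(a) = C1 + sqrt(2)*a^4/4 - 3*a^2/2


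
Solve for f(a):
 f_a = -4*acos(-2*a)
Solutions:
 f(a) = C1 - 4*a*acos(-2*a) - 2*sqrt(1 - 4*a^2)


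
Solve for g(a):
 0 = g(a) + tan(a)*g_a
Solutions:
 g(a) = C1/sin(a)


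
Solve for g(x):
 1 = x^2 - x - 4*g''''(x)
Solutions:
 g(x) = C1 + C2*x + C3*x^2 + C4*x^3 + x^6/1440 - x^5/480 - x^4/96


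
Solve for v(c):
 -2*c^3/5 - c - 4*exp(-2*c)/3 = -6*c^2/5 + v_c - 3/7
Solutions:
 v(c) = C1 - c^4/10 + 2*c^3/5 - c^2/2 + 3*c/7 + 2*exp(-2*c)/3


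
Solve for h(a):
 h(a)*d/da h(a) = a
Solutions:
 h(a) = -sqrt(C1 + a^2)
 h(a) = sqrt(C1 + a^2)


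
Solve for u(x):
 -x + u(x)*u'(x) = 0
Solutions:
 u(x) = -sqrt(C1 + x^2)
 u(x) = sqrt(C1 + x^2)


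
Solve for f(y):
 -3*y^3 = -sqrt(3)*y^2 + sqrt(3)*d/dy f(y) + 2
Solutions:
 f(y) = C1 - sqrt(3)*y^4/4 + y^3/3 - 2*sqrt(3)*y/3


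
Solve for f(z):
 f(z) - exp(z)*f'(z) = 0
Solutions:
 f(z) = C1*exp(-exp(-z))


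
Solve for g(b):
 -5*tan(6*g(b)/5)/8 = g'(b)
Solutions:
 g(b) = -5*asin(C1*exp(-3*b/4))/6 + 5*pi/6
 g(b) = 5*asin(C1*exp(-3*b/4))/6


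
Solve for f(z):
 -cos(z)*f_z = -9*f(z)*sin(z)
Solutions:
 f(z) = C1/cos(z)^9


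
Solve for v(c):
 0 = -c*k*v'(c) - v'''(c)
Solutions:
 v(c) = C1 + Integral(C2*airyai(c*(-k)^(1/3)) + C3*airybi(c*(-k)^(1/3)), c)


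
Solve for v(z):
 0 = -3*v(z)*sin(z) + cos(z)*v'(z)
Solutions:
 v(z) = C1/cos(z)^3


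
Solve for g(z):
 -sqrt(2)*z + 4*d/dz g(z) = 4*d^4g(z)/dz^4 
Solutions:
 g(z) = C1 + C4*exp(z) + sqrt(2)*z^2/8 + (C2*sin(sqrt(3)*z/2) + C3*cos(sqrt(3)*z/2))*exp(-z/2)


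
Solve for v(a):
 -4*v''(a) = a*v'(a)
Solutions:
 v(a) = C1 + C2*erf(sqrt(2)*a/4)


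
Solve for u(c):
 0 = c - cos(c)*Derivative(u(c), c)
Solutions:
 u(c) = C1 + Integral(c/cos(c), c)


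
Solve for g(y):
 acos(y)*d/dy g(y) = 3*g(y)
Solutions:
 g(y) = C1*exp(3*Integral(1/acos(y), y))


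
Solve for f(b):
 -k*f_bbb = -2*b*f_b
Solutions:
 f(b) = C1 + Integral(C2*airyai(2^(1/3)*b*(1/k)^(1/3)) + C3*airybi(2^(1/3)*b*(1/k)^(1/3)), b)


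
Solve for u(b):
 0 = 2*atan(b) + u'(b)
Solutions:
 u(b) = C1 - 2*b*atan(b) + log(b^2 + 1)


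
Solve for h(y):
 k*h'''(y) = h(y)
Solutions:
 h(y) = C1*exp(y*(1/k)^(1/3)) + C2*exp(y*(-1 + sqrt(3)*I)*(1/k)^(1/3)/2) + C3*exp(-y*(1 + sqrt(3)*I)*(1/k)^(1/3)/2)


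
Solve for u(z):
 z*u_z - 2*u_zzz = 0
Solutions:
 u(z) = C1 + Integral(C2*airyai(2^(2/3)*z/2) + C3*airybi(2^(2/3)*z/2), z)


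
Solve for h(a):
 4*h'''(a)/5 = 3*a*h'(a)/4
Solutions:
 h(a) = C1 + Integral(C2*airyai(15^(1/3)*2^(2/3)*a/4) + C3*airybi(15^(1/3)*2^(2/3)*a/4), a)


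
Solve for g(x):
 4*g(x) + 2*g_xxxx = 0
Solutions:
 g(x) = (C1*sin(2^(3/4)*x/2) + C2*cos(2^(3/4)*x/2))*exp(-2^(3/4)*x/2) + (C3*sin(2^(3/4)*x/2) + C4*cos(2^(3/4)*x/2))*exp(2^(3/4)*x/2)


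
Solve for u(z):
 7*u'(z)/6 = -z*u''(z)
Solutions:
 u(z) = C1 + C2/z^(1/6)


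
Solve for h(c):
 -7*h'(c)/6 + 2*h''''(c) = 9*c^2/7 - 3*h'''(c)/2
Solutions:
 h(c) = C1 + C2*exp(-c*(3*3^(1/3)/(20*sqrt(7) + 53)^(1/3) + 6 + 3^(2/3)*(20*sqrt(7) + 53)^(1/3))/24)*sin(3^(1/6)*c*(-(20*sqrt(7) + 53)^(1/3) + 3^(2/3)/(20*sqrt(7) + 53)^(1/3))/8) + C3*exp(-c*(3*3^(1/3)/(20*sqrt(7) + 53)^(1/3) + 6 + 3^(2/3)*(20*sqrt(7) + 53)^(1/3))/24)*cos(3^(1/6)*c*(-(20*sqrt(7) + 53)^(1/3) + 3^(2/3)/(20*sqrt(7) + 53)^(1/3))/8) + C4*exp(c*(-3 + 3*3^(1/3)/(20*sqrt(7) + 53)^(1/3) + 3^(2/3)*(20*sqrt(7) + 53)^(1/3))/12) - 18*c^3/49 - 972*c/343


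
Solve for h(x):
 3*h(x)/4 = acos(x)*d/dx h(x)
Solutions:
 h(x) = C1*exp(3*Integral(1/acos(x), x)/4)


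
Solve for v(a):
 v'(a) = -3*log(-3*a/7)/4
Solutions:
 v(a) = C1 - 3*a*log(-a)/4 + 3*a*(-log(3) + 1 + log(7))/4


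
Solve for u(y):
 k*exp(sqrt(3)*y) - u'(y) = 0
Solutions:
 u(y) = C1 + sqrt(3)*k*exp(sqrt(3)*y)/3


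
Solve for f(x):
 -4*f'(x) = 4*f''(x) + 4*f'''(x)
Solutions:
 f(x) = C1 + (C2*sin(sqrt(3)*x/2) + C3*cos(sqrt(3)*x/2))*exp(-x/2)


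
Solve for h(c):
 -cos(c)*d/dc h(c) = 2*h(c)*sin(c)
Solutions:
 h(c) = C1*cos(c)^2


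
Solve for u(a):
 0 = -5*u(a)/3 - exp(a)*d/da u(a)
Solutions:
 u(a) = C1*exp(5*exp(-a)/3)


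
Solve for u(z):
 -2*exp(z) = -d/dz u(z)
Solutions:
 u(z) = C1 + 2*exp(z)


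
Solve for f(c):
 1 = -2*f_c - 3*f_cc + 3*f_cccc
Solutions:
 f(c) = C1 + C2*exp(-3^(1/3)*c*(3^(1/3)/(sqrt(6) + 3)^(1/3) + (sqrt(6) + 3)^(1/3))/6)*sin(3^(1/6)*c*(-3^(2/3)*(sqrt(6) + 3)^(1/3) + 3/(sqrt(6) + 3)^(1/3))/6) + C3*exp(-3^(1/3)*c*(3^(1/3)/(sqrt(6) + 3)^(1/3) + (sqrt(6) + 3)^(1/3))/6)*cos(3^(1/6)*c*(-3^(2/3)*(sqrt(6) + 3)^(1/3) + 3/(sqrt(6) + 3)^(1/3))/6) + C4*exp(3^(1/3)*c*(3^(1/3)/(sqrt(6) + 3)^(1/3) + (sqrt(6) + 3)^(1/3))/3) - c/2
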